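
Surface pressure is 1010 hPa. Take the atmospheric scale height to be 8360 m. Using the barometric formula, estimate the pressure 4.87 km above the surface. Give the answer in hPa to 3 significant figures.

Barometric formula: P = P₀ exp(−z/H).
z/H = 4870.0/8360.0 = 0.58254; exp(−0.58254) = 0.55848.
P = 1010 × 0.55848 = 564.06 hPa.

P ≈ 564 hPa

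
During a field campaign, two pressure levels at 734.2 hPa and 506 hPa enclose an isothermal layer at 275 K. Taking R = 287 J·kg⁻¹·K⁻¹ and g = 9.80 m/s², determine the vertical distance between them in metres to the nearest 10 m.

Δz ≈ 3000 m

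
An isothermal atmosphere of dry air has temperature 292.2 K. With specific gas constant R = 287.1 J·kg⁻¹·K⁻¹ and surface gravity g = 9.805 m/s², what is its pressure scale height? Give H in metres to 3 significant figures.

H ≈ 8560 m

The scale height of an isothermal atmosphere is H = RT/g.
H = 287.1 × 292.2 / 9.805 = 83891/9.805 = 8555.9 m.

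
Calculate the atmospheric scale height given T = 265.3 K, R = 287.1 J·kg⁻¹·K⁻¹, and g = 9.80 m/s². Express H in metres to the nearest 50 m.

H ≈ 7750 m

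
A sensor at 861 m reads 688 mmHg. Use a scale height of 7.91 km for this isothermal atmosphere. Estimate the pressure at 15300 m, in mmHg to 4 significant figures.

P ≈ 110.9 mmHg

Between two levels, P₂ = P₁ exp(−Δz/H) with Δz = z₂ − z₁.
Δz = 15300 − 861.00 = 14439 m; Δz/H = 14439/7910.0 = 1.8254.
P₂ = 688 × exp(−1.8254) = 688 × 0.16115 = 110.87 mmHg.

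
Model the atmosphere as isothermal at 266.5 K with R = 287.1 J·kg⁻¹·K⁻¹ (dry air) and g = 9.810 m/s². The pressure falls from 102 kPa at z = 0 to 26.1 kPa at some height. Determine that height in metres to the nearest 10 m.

z ≈ 10630 m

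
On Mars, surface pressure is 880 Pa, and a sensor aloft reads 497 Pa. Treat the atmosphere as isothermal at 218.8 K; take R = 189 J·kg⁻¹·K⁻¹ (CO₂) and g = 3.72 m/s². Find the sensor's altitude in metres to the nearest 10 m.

z ≈ 6350 m

Scale height: H = RT/g = 189 × 218.8 / 3.72 = 11116 m.
Invert the barometric formula: z = H ln(P₀/P).
P₀/P = 880/497 = 1.7706; ln(1.7706) = 0.57132.
z = 11116 × 0.57132 = 6350.8 m.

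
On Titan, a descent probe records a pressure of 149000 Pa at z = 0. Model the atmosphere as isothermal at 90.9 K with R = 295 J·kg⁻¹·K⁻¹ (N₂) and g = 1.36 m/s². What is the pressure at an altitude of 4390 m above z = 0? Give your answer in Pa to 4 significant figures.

Scale height: H = RT/g = 295 × 90.9 / 1.36 = 19717 m.
Barometric formula: P = P₀ exp(−z/H).
z/H = 4390.0/19717 = 0.22265; exp(−0.22265) = 0.80039.
P = 149000 × 0.80039 = 119260 Pa.

P ≈ 119300 Pa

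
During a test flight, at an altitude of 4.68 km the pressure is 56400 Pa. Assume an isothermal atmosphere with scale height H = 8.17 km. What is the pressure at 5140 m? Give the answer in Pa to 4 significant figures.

P ≈ 53310 Pa

Between two levels, P₂ = P₁ exp(−Δz/H) with Δz = z₂ − z₁.
Δz = 5140.0 − 4680.0 = 460.00 m; Δz/H = 460.00/8170.0 = 0.056304.
P₂ = 56400 × exp(−0.056304) = 56400 × 0.94525 = 53312 Pa.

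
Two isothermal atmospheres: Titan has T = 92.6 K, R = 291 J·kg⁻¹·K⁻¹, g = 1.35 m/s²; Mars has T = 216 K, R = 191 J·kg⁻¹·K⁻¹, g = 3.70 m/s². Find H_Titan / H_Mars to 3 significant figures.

H_Titan/H_Mars ≈ 1.79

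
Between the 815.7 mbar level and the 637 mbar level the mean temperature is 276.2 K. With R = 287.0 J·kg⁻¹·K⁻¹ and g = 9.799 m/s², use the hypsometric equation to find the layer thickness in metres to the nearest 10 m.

Δz ≈ 2000 m

Hypsometric equation: Δz = (R T̄/g) ln(P₁/P₂).
R T̄/g = 287.0 × 276.2 / 9.799 = 8089.5 m.
ln(815.7/637) = ln(1.2805) = 0.24725.
Δz = 8089.5 × 0.24725 = 2000.1 m.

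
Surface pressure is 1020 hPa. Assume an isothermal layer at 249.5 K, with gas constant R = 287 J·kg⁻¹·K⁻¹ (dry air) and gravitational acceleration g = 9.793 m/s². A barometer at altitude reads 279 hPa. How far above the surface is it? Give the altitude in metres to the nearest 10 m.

z ≈ 9480 m

Scale height: H = RT/g = 287 × 249.5 / 9.793 = 7312.0 m.
Invert the barometric formula: z = H ln(P₀/P).
P₀/P = 1020/279 = 3.6559; ln(3.6559) = 1.2963.
z = 7312.0 × 1.2963 = 9478.5 m.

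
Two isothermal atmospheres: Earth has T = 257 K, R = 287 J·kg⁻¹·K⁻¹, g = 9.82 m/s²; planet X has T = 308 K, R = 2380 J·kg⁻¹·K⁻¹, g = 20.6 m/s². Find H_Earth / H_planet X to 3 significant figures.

H_Earth/H_planet X ≈ 0.211

H = RT/g for each body.
H_Earth = 287 × 257 / 9.82 = 7511.1 m.
H_planet X = 2380 × 308 / 20.6 = 35584 m.
H_Earth/H_planet X = 7511.1/35584 = 0.21108.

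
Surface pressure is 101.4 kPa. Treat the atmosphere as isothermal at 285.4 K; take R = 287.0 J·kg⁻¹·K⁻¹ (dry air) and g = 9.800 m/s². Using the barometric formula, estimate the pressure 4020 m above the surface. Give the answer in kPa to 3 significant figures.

Scale height: H = RT/g = 287.0 × 285.4 / 9.800 = 8358.1 m.
Barometric formula: P = P₀ exp(−z/H).
z/H = 4020.0/8358.1 = 0.48097; exp(−0.48097) = 0.61818.
P = 101.4 × 0.61818 = 62.683 kPa.

P ≈ 62.7 kPa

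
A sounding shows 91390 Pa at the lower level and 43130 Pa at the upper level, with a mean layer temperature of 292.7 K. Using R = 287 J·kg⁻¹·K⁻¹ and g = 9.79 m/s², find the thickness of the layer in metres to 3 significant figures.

Hypsometric equation: Δz = (R T̄/g) ln(P₁/P₂).
R T̄/g = 287 × 292.7 / 9.79 = 8580.7 m.
ln(91390/43130) = ln(2.1189) = 0.75090.
Δz = 8580.7 × 0.75090 = 6443.2 m.

Δz ≈ 6440 m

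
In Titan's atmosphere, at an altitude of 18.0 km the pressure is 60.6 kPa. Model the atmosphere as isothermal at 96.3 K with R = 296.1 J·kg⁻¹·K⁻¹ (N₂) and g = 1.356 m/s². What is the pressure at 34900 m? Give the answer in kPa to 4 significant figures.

Scale height: H = RT/g = 296.1 × 96.3 / 1.356 = 21028 m.
Between two levels, P₂ = P₁ exp(−Δz/H) with Δz = z₂ − z₁.
Δz = 34900 − 18000 = 16900 m; Δz/H = 16900/21028 = 0.80369.
P₂ = 60.6 × exp(−0.80369) = 60.6 × 0.44767 = 27.129 kPa.

P ≈ 27.13 kPa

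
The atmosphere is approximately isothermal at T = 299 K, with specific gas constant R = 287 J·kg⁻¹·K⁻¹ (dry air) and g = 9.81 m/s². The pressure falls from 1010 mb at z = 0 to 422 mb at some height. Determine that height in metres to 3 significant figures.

z ≈ 7630 m

Scale height: H = RT/g = 287 × 299 / 9.81 = 8747.5 m.
Invert the barometric formula: z = H ln(P₀/P).
P₀/P = 1010/422 = 2.3934; ln(2.3934) = 0.87271.
z = 8747.5 × 0.87271 = 7634.0 m.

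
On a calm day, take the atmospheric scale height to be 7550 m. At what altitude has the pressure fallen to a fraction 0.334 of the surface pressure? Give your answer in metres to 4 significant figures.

z ≈ 8279 m

Set P/P₀ = exp(−z/H) = 0.334, so z = −H ln(0.334).
−ln(0.334) = 1.0966; z = 7550.0 × 1.0966 = 8279.3 m.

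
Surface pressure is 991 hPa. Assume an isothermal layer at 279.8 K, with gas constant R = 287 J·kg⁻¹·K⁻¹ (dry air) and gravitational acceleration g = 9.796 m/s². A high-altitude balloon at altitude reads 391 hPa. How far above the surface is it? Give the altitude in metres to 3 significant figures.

Scale height: H = RT/g = 287 × 279.8 / 9.796 = 8197.5 m.
Invert the barometric formula: z = H ln(P₀/P).
P₀/P = 991/391 = 2.5345; ln(2.5345) = 0.93000.
z = 8197.5 × 0.93000 = 7623.7 m.

z ≈ 7620 m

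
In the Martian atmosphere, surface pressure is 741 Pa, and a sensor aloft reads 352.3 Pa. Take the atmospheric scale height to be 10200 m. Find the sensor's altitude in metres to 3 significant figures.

Invert the barometric formula: z = H ln(P₀/P).
P₀/P = 741/352.3 = 2.1033; ln(2.1033) = 0.74351.
z = 10200 × 0.74351 = 7583.8 m.

z ≈ 7580 m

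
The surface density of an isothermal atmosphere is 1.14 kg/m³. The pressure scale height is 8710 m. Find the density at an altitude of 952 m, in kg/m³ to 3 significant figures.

In an isothermal atmosphere, density decays like pressure: ρ = ρ₀ exp(−z/H).
z/H = 952.00/8710.0 = 0.10930; exp(−0.10930) = 0.89646.
ρ = 1.14 × 0.89646 = 1.0220 kg/m³.

ρ ≈ 1.02 kg/m³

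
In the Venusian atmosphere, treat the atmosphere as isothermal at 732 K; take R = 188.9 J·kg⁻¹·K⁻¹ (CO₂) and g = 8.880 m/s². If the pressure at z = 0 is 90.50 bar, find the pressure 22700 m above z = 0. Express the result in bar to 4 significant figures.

Scale height: H = RT/g = 188.9 × 732 / 8.880 = 15571 m.
Barometric formula: P = P₀ exp(−z/H).
z/H = 22700/15571 = 1.4578; exp(−1.4578) = 0.23275.
P = 90.50 × 0.23275 = 21.064 bar.

P ≈ 21.06 bar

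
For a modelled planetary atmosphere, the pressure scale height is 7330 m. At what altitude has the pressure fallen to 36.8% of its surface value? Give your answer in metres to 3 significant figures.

Set P/P₀ = exp(−z/H) = 0.368, so z = −H ln(0.368).
−ln(0.368) = 0.99967; z = 7330.0 × 0.99967 = 7327.6 m.

z ≈ 7330 m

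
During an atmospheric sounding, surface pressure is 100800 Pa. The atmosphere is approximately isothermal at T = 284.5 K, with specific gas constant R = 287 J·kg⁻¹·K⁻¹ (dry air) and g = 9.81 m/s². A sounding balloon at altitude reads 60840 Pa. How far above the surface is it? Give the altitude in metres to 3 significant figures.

Scale height: H = RT/g = 287 × 284.5 / 9.81 = 8323.3 m.
Invert the barometric formula: z = H ln(P₀/P).
P₀/P = 100800/60840 = 1.6568; ln(1.6568) = 0.50489.
z = 8323.3 × 0.50489 = 4202.4 m.

z ≈ 4200 m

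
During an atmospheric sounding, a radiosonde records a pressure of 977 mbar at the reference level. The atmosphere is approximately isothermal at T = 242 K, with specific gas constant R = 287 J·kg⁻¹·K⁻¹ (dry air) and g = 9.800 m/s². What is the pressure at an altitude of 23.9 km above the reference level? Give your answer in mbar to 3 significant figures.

P ≈ 33.5 mbar

Scale height: H = RT/g = 287 × 242 / 9.800 = 7087.1 m.
Barometric formula: P = P₀ exp(−z/H).
z/H = 23900/7087.1 = 3.3723; exp(−3.3723) = 0.034311.
P = 977 × 0.034311 = 33.522 mbar.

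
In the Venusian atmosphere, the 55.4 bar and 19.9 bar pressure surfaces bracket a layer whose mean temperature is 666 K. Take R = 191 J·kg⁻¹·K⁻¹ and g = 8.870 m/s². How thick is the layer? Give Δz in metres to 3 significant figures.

Δz ≈ 14700 m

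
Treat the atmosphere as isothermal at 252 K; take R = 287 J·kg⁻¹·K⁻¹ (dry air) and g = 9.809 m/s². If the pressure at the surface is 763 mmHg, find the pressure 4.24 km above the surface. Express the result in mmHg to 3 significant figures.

P ≈ 429 mmHg

Scale height: H = RT/g = 287 × 252 / 9.809 = 7373.2 m.
Barometric formula: P = P₀ exp(−z/H).
z/H = 4240.0/7373.2 = 0.57506; exp(−0.57506) = 0.56267.
P = 763 × 0.56267 = 429.32 mmHg.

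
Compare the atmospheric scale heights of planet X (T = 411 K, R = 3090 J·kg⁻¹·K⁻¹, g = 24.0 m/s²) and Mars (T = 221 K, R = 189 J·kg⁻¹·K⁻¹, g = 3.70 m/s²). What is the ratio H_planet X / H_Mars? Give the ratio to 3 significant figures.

H_planet X/H_Mars ≈ 4.69

H = RT/g for each body.
H_planet X = 3090 × 411 / 24.0 = 52916 m.
H_Mars = 189 × 221 / 3.70 = 11289 m.
H_planet X/H_Mars = 52916/11289 = 4.6874.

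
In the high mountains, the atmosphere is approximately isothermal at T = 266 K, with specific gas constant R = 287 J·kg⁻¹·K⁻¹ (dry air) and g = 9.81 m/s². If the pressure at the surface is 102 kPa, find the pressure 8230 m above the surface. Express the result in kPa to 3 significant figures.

P ≈ 35.4 kPa

Scale height: H = RT/g = 287 × 266 / 9.81 = 7782.1 m.
Barometric formula: P = P₀ exp(−z/H).
z/H = 8230.0/7782.1 = 1.0576; exp(−1.0576) = 0.34729.
P = 102 × 0.34729 = 35.424 kPa.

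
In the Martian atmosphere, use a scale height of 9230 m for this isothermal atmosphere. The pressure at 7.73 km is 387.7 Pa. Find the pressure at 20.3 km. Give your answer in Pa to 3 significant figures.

Between two levels, P₂ = P₁ exp(−Δz/H) with Δz = z₂ − z₁.
Δz = 20300 − 7730.0 = 12570 m; Δz/H = 12570/9230.0 = 1.3619.
P₂ = 387.7 × exp(−1.3619) = 387.7 × 0.25617 = 99.317 Pa.

P ≈ 99.3 Pa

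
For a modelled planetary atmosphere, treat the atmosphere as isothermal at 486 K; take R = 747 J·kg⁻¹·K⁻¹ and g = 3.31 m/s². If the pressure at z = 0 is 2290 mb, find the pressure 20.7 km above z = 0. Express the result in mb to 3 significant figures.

P ≈ 1900 mb

Scale height: H = RT/g = 747 × 486 / 3.31 = 109680 m.
Barometric formula: P = P₀ exp(−z/H).
z/H = 20700/109680 = 0.18873; exp(−0.18873) = 0.82801.
P = 2290 × 0.82801 = 1896.1 mb.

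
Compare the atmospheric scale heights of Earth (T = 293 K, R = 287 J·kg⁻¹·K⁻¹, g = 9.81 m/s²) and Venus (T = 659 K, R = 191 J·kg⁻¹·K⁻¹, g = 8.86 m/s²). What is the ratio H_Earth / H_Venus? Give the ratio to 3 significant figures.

H_Earth/H_Venus ≈ 0.603

H = RT/g for each body.
H_Earth = 287 × 293 / 9.81 = 8572.0 m.
H_Venus = 191 × 659 / 8.86 = 14206 m.
H_Earth/H_Venus = 8572.0/14206 = 0.60341.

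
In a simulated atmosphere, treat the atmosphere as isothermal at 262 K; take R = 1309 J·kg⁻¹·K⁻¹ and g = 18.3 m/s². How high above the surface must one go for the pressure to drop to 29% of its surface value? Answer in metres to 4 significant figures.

z ≈ 23200 m

Scale height: H = RT/g = 1309 × 262 / 18.3 = 18741 m.
Set P/P₀ = exp(−z/H) = 0.29, so z = −H ln(0.29).
−ln(0.29) = 1.2379; z = 18741 × 1.2379 = 23199 m.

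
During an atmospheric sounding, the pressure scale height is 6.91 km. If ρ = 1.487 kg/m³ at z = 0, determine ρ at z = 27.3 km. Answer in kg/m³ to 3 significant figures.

In an isothermal atmosphere, density decays like pressure: ρ = ρ₀ exp(−z/H).
z/H = 27300/6910.0 = 3.9508; exp(−3.9508) = 0.019239.
ρ = 1.487 × 0.019239 = 0.028608 kg/m³.

ρ ≈ 0.0286 kg/m³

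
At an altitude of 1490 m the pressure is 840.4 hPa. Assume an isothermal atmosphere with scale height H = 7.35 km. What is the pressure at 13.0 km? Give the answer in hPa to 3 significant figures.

P ≈ 176 hPa

Between two levels, P₂ = P₁ exp(−Δz/H) with Δz = z₂ − z₁.
Δz = 13000 − 1490.0 = 11510 m; Δz/H = 11510/7350.0 = 1.5660.
P₂ = 840.4 × exp(−1.5660) = 840.4 × 0.20888 = 175.54 hPa.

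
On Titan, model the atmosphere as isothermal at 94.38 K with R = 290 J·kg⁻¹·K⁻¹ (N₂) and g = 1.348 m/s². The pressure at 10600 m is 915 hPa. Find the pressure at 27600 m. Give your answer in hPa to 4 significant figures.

Scale height: H = RT/g = 290 × 94.38 / 1.348 = 20304 m.
Between two levels, P₂ = P₁ exp(−Δz/H) with Δz = z₂ − z₁.
Δz = 27600 − 10600 = 17000 m; Δz/H = 17000/20304 = 0.83727.
P₂ = 915 × exp(−0.83727) = 915 × 0.43289 = 396.09 hPa.

P ≈ 396.1 hPa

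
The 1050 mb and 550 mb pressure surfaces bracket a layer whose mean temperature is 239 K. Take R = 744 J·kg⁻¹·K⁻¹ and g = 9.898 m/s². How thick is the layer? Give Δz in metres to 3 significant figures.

Δz ≈ 11600 m

Hypsometric equation: Δz = (R T̄/g) ln(P₁/P₂).
R T̄/g = 744 × 239 / 9.898 = 17965 m.
ln(1050/550) = ln(1.9091) = 0.64663.
Δz = 17965 × 0.64663 = 11617 m.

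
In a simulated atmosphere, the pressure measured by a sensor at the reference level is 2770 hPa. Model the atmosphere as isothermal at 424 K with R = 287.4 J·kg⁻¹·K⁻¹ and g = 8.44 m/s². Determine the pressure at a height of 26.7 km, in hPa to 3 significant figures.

Scale height: H = RT/g = 287.4 × 424 / 8.44 = 14438 m.
Barometric formula: P = P₀ exp(−z/H).
z/H = 26700/14438 = 1.8493; exp(−1.8493) = 0.15735.
P = 2770 × 0.15735 = 435.86 hPa.

P ≈ 436 hPa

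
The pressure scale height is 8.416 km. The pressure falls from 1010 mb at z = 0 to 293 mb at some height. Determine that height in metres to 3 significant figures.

z ≈ 10400 m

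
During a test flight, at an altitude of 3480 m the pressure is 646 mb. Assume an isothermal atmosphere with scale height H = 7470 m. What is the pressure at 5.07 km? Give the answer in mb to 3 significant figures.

P ≈ 522 mb

Between two levels, P₂ = P₁ exp(−Δz/H) with Δz = z₂ − z₁.
Δz = 5070.0 − 3480.0 = 1590.0 m; Δz/H = 1590.0/7470.0 = 0.21285.
P₂ = 646 × exp(−0.21285) = 646 × 0.80828 = 522.15 mb.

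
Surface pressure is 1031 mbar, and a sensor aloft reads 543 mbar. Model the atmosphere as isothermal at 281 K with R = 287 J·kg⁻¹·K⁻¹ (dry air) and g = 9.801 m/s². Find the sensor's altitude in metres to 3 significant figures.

z ≈ 5280 m

Scale height: H = RT/g = 287 × 281 / 9.801 = 8228.4 m.
Invert the barometric formula: z = H ln(P₀/P).
P₀/P = 1031/543 = 1.8987; ln(1.8987) = 0.64117.
z = 8228.4 × 0.64117 = 5275.8 m.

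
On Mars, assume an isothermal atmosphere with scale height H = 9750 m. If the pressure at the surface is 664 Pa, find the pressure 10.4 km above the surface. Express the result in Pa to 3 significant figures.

P ≈ 229 Pa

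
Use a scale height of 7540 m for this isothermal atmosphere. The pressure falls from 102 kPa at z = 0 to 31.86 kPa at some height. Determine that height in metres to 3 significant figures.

Invert the barometric formula: z = H ln(P₀/P).
P₀/P = 102/31.86 = 3.2015; ln(3.2015) = 1.1636.
z = 7540.0 × 1.1636 = 8773.5 m.

z ≈ 8770 m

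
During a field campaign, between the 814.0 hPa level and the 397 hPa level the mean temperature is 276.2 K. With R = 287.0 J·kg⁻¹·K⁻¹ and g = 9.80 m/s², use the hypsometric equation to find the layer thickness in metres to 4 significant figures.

Δz ≈ 5808 m

Hypsometric equation: Δz = (R T̄/g) ln(P₁/P₂).
R T̄/g = 287.0 × 276.2 / 9.80 = 8088.7 m.
ln(814.0/397) = ln(2.0504) = 0.71803.
Δz = 8088.7 × 0.71803 = 5807.9 m.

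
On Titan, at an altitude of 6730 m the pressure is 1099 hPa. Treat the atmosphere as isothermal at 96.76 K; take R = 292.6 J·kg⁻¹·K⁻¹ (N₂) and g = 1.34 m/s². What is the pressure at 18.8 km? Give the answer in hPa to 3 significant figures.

P ≈ 621 hPa

Scale height: H = RT/g = 292.6 × 96.76 / 1.34 = 21128 m.
Between two levels, P₂ = P₁ exp(−Δz/H) with Δz = z₂ − z₁.
Δz = 18800 − 6730.0 = 12070 m; Δz/H = 12070/21128 = 0.57128.
P₂ = 1099 × exp(−0.57128) = 1099 × 0.56480 = 620.72 hPa.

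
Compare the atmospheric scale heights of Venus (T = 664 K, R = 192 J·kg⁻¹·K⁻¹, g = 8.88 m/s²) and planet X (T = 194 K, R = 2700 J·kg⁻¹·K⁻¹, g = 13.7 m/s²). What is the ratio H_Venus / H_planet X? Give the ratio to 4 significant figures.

H = RT/g for each body.
H_Venus = 192 × 664 / 8.88 = 14357 m.
H_planet X = 2700 × 194 / 13.7 = 38234 m.
H_Venus/H_planet X = 14357/38234 = 0.37550.

H_Venus/H_planet X ≈ 0.3755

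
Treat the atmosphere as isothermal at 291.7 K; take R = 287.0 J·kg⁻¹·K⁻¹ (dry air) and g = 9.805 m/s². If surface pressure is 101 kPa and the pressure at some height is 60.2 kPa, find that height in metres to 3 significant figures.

z ≈ 4420 m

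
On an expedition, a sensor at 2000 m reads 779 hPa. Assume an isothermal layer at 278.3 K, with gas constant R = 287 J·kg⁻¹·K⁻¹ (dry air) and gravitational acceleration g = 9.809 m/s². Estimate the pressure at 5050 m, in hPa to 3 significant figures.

Scale height: H = RT/g = 287 × 278.3 / 9.809 = 8142.7 m.
Between two levels, P₂ = P₁ exp(−Δz/H) with Δz = z₂ − z₁.
Δz = 5050.0 − 2000.0 = 3050.0 m; Δz/H = 3050.0/8142.7 = 0.37457.
P₂ = 779 × exp(−0.37457) = 779 × 0.68758 = 535.62 hPa.

P ≈ 536 hPa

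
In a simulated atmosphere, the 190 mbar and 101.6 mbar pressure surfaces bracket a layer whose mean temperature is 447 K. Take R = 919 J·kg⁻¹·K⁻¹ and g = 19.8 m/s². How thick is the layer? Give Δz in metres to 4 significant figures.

Hypsometric equation: Δz = (R T̄/g) ln(P₁/P₂).
R T̄/g = 919 × 447 / 19.8 = 20747 m.
ln(190/101.6) = ln(1.8701) = 0.62599.
Δz = 20747 × 0.62599 = 12987 m.

Δz ≈ 12990 m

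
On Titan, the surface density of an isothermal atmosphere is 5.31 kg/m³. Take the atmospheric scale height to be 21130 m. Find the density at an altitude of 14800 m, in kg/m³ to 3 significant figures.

In an isothermal atmosphere, density decays like pressure: ρ = ρ₀ exp(−z/H).
z/H = 14800/21130 = 0.70043; exp(−0.70043) = 0.49637.
ρ = 5.31 × 0.49637 = 2.6357 kg/m³.

ρ ≈ 2.64 kg/m³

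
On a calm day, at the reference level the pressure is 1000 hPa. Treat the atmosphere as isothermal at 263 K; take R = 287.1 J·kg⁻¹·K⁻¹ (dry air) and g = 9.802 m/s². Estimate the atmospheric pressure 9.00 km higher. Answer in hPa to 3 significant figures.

P ≈ 311 hPa

Scale height: H = RT/g = 287.1 × 263 / 9.802 = 7703.3 m.
Barometric formula: P = P₀ exp(−z/H).
z/H = 9000.0/7703.3 = 1.1683; exp(−1.1683) = 0.31090.
P = 1000 × 0.31090 = 310.90 hPa.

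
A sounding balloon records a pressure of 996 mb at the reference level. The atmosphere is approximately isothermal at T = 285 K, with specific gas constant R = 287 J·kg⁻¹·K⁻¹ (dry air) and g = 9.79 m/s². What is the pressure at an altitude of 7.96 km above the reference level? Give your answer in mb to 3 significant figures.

P ≈ 384 mb

Scale height: H = RT/g = 287 × 285 / 9.79 = 8355.0 m.
Barometric formula: P = P₀ exp(−z/H).
z/H = 7960.0/8355.0 = 0.95272; exp(−0.95272) = 0.38569.
P = 996 × 0.38569 = 384.15 mb.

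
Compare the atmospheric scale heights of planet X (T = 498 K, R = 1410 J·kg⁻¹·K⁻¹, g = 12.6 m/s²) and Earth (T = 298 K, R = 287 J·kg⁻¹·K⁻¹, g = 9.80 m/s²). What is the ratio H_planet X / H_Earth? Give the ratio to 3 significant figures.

H = RT/g for each body.
H_planet X = 1410 × 498 / 12.6 = 55729 m.
H_Earth = 287 × 298 / 9.80 = 8727.1 m.
H_planet X/H_Earth = 55729/8727.1 = 6.3857.

H_planet X/H_Earth ≈ 6.39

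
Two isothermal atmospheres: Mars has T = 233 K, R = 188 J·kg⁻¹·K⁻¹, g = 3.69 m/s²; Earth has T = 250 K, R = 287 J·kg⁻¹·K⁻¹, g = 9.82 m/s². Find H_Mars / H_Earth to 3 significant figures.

H_Mars/H_Earth ≈ 1.62

H = RT/g for each body.
H_Mars = 188 × 233 / 3.69 = 11871 m.
H_Earth = 287 × 250 / 9.82 = 7306.5 m.
H_Mars/H_Earth = 11871/7306.5 = 1.6247.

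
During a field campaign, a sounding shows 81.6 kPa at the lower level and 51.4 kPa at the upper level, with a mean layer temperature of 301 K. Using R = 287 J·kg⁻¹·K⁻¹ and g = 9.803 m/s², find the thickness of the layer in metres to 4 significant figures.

Hypsometric equation: Δz = (R T̄/g) ln(P₁/P₂).
R T̄/g = 287 × 301 / 9.803 = 8812.3 m.
ln(81.6/51.4) = ln(1.5875) = 0.46216.
Δz = 8812.3 × 0.46216 = 4072.7 m.

Δz ≈ 4073 m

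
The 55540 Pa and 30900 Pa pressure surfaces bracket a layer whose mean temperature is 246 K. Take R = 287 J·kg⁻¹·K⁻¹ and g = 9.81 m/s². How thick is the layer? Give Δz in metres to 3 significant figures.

Hypsometric equation: Δz = (R T̄/g) ln(P₁/P₂).
R T̄/g = 287 × 246 / 9.81 = 7196.9 m.
ln(55540/30900) = ln(1.7974) = 0.58634.
Δz = 7196.9 × 0.58634 = 4219.8 m.

Δz ≈ 4220 m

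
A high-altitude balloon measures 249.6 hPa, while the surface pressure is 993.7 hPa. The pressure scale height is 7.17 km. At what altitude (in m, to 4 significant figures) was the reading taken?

z ≈ 9906 m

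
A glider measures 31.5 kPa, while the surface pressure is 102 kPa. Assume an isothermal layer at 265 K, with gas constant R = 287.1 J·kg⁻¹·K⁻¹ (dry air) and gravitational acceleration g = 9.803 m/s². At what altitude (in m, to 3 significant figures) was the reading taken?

Scale height: H = RT/g = 287.1 × 265 / 9.803 = 7761.0 m.
Invert the barometric formula: z = H ln(P₀/P).
P₀/P = 102/31.5 = 3.2381; ln(3.2381) = 1.1750.
z = 7761.0 × 1.1750 = 9119.2 m.

z ≈ 9120 m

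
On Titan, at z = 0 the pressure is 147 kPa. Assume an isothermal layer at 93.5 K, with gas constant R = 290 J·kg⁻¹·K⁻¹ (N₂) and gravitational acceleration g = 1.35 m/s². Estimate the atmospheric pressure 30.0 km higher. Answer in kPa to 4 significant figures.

Scale height: H = RT/g = 290 × 93.5 / 1.35 = 20085 m.
Barometric formula: P = P₀ exp(−z/H).
z/H = 30000/20085 = 1.4937; exp(−1.4937) = 0.22454.
P = 147 × 0.22454 = 33.007 kPa.

P ≈ 33.01 kPa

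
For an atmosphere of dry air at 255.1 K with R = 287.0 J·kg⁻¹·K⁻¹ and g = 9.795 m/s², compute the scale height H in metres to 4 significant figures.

The scale height of an isothermal atmosphere is H = RT/g.
H = 287.0 × 255.1 / 9.795 = 73214/9.795 = 7474.6 m.

H ≈ 7475 m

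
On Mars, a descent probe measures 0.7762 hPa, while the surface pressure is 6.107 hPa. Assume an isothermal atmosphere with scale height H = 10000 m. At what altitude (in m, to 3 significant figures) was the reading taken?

Invert the barometric formula: z = H ln(P₀/P).
P₀/P = 6.107/0.7762 = 7.8678; ln(7.8678) = 2.0628.
z = 10000 × 2.0628 = 20628 m.

z ≈ 20600 m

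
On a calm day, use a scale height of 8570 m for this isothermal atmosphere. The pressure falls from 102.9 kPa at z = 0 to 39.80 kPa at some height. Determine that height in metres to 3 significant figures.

z ≈ 8140 m

Invert the barometric formula: z = H ln(P₀/P).
P₀/P = 102.9/39.80 = 2.5854; ln(2.5854) = 0.94988.
z = 8570.0 × 0.94988 = 8140.5 m.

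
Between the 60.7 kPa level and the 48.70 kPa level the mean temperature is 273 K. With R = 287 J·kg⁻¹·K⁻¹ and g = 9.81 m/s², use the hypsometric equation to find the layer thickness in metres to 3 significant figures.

Hypsometric equation: Δz = (R T̄/g) ln(P₁/P₂).
R T̄/g = 287 × 273 / 9.81 = 7986.9 m.
ln(60.7/48.70) = ln(1.2464) = 0.22026.
Δz = 7986.9 × 0.22026 = 1759.2 m.

Δz ≈ 1760 m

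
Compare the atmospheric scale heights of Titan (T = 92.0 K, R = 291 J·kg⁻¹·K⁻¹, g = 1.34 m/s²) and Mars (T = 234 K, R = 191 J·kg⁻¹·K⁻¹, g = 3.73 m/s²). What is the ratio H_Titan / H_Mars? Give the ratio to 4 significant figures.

H_Titan/H_Mars ≈ 1.667

H = RT/g for each body.
H_Titan = 291 × 92.0 / 1.34 = 19979 m.
H_Mars = 191 × 234 / 3.73 = 11982 m.
H_Titan/H_Mars = 19979/11982 = 1.6674.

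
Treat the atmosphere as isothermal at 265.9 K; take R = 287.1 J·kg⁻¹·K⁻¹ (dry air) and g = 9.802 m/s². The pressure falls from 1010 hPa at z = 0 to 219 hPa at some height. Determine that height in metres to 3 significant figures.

z ≈ 11900 m

Scale height: H = RT/g = 287.1 × 265.9 / 9.802 = 7788.2 m.
Invert the barometric formula: z = H ln(P₀/P).
P₀/P = 1010/219 = 4.6119; ln(4.6119) = 1.5286.
z = 7788.2 × 1.5286 = 11905 m.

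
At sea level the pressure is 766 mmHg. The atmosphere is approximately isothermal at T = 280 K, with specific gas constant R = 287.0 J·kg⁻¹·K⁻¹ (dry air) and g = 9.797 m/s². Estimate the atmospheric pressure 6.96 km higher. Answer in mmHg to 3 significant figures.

Scale height: H = RT/g = 287.0 × 280 / 9.797 = 8202.5 m.
Barometric formula: P = P₀ exp(−z/H).
z/H = 6960.0/8202.5 = 0.84852; exp(−0.84852) = 0.42805.
P = 766 × 0.42805 = 327.89 mmHg.

P ≈ 328 mmHg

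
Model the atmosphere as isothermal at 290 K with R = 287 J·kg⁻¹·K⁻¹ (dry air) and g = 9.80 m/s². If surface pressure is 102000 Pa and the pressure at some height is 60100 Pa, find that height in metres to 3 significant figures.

z ≈ 4490 m

Scale height: H = RT/g = 287 × 290 / 9.80 = 8492.9 m.
Invert the barometric formula: z = H ln(P₀/P).
P₀/P = 102000/60100 = 1.6972; ln(1.6972) = 0.52898.
z = 8492.9 × 0.52898 = 4492.6 m.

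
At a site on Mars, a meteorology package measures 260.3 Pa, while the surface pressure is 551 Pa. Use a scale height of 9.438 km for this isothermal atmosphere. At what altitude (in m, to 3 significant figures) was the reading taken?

z ≈ 7080 m

Invert the barometric formula: z = H ln(P₀/P).
P₀/P = 551/260.3 = 2.1168; ln(2.1168) = 0.74991.
z = 9438.0 × 0.74991 = 7077.7 m.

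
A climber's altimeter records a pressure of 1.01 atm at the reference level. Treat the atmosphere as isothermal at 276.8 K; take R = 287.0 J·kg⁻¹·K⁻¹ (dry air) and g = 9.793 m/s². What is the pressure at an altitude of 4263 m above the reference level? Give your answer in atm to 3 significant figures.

Scale height: H = RT/g = 287.0 × 276.8 / 9.793 = 8112.1 m.
Barometric formula: P = P₀ exp(−z/H).
z/H = 4263.0/8112.1 = 0.52551; exp(−0.52551) = 0.59125.
P = 1.01 × 0.59125 = 0.59716 atm.

P ≈ 0.597 atm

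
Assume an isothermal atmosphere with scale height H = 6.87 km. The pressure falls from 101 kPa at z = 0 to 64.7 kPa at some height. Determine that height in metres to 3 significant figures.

z ≈ 3060 m

Invert the barometric formula: z = H ln(P₀/P).
P₀/P = 101/64.7 = 1.5611; ln(1.5611) = 0.44539.
z = 6870.0 × 0.44539 = 3059.8 m.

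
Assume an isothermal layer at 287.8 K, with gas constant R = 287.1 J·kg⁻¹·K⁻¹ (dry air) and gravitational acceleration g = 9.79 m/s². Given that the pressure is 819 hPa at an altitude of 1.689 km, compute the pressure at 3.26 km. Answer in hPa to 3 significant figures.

Scale height: H = RT/g = 287.1 × 287.8 / 9.79 = 8440.0 m.
Between two levels, P₂ = P₁ exp(−Δz/H) with Δz = z₂ − z₁.
Δz = 3260.0 − 1689.0 = 1571.0 m; Δz/H = 1571.0/8440.0 = 0.18614.
P₂ = 819 × exp(−0.18614) = 819 × 0.83016 = 679.90 hPa.

P ≈ 680 hPa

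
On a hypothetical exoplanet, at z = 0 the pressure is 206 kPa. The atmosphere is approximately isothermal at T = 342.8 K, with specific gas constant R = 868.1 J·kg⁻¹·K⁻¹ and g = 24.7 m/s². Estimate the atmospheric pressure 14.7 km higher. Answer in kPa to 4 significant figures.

P ≈ 60.81 kPa

Scale height: H = RT/g = 868.1 × 342.8 / 24.7 = 12048 m.
Barometric formula: P = P₀ exp(−z/H).
z/H = 14700/12048 = 1.2201; exp(−1.2201) = 0.29520.
P = 206 × 0.29520 = 60.811 kPa.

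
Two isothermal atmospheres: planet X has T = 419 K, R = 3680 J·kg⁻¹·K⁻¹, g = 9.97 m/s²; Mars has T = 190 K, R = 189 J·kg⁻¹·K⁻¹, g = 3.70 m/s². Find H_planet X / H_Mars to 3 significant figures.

H = RT/g for each body.
H_planet X = 3680 × 419 / 9.97 = 154660 m.
H_Mars = 189 × 190 / 3.70 = 9705.4 m.
H_planet X/H_Mars = 154660/9705.4 = 15.935.

H_planet X/H_Mars ≈ 15.9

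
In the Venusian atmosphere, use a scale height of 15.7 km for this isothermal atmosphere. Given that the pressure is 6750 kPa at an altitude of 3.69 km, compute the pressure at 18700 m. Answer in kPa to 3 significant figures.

Between two levels, P₂ = P₁ exp(−Δz/H) with Δz = z₂ − z₁.
Δz = 18700 − 3690.0 = 15010 m; Δz/H = 15010/15700 = 0.95605.
P₂ = 6750 × exp(−0.95605) = 6750 × 0.38441 = 2594.8 kPa.

P ≈ 2590 kPa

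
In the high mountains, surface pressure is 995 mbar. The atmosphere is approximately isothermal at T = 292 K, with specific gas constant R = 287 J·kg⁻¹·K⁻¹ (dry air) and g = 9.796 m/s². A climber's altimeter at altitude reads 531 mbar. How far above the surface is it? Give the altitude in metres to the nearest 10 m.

z ≈ 5370 m

Scale height: H = RT/g = 287 × 292 / 9.796 = 8554.9 m.
Invert the barometric formula: z = H ln(P₀/P).
P₀/P = 995/531 = 1.8738; ln(1.8738) = 0.62797.
z = 8554.9 × 0.62797 = 5372.2 m.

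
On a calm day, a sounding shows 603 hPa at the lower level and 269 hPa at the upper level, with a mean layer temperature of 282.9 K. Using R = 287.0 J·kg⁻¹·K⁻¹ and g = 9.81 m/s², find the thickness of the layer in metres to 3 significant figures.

Hypsometric equation: Δz = (R T̄/g) ln(P₁/P₂).
R T̄/g = 287.0 × 282.9 / 9.81 = 8276.5 m.
ln(603/269) = ln(2.2416) = 0.80719.
Δz = 8276.5 × 0.80719 = 6680.7 m.

Δz ≈ 6680 m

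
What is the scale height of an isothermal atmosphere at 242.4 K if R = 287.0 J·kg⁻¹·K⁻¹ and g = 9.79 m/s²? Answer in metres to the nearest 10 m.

The scale height of an isothermal atmosphere is H = RT/g.
H = 287.0 × 242.4 / 9.79 = 69569/9.79 = 7106.1 m.

H ≈ 7110 m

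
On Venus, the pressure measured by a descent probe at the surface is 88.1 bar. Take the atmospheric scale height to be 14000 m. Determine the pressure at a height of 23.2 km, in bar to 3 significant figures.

Barometric formula: P = P₀ exp(−z/H).
z/H = 23200/14000 = 1.6571; exp(−1.6571) = 0.19069.
P = 88.1 × 0.19069 = 16.800 bar.

P ≈ 16.8 bar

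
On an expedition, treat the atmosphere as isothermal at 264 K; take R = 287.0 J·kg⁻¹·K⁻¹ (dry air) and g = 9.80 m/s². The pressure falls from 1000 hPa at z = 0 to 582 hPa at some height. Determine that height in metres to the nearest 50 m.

Scale height: H = RT/g = 287.0 × 264 / 9.80 = 7731.4 m.
Invert the barometric formula: z = H ln(P₀/P).
P₀/P = 1000/582 = 1.7182; ln(1.7182) = 0.54128.
z = 7731.4 × 0.54128 = 4184.9 m.

z ≈ 4200 m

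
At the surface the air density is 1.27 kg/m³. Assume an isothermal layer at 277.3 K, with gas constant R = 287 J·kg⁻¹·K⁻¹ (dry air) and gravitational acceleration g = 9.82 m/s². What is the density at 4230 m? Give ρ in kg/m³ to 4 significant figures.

Scale height: H = RT/g = 287 × 277.3 / 9.82 = 8104.4 m.
In an isothermal atmosphere, density decays like pressure: ρ = ρ₀ exp(−z/H).
z/H = 4230.0/8104.4 = 0.52194; exp(−0.52194) = 0.59337.
ρ = 1.27 × 0.59337 = 0.75358 kg/m³.

ρ ≈ 0.7536 kg/m³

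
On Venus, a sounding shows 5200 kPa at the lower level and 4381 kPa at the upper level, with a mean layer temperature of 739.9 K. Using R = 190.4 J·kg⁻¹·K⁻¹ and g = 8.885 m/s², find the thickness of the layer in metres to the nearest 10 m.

Hypsometric equation: Δz = (R T̄/g) ln(P₁/P₂).
R T̄/g = 190.4 × 739.9 / 8.885 = 15856 m.
ln(5200/4381) = ln(1.1869) = 0.17134.
Δz = 15856 × 0.17134 = 2716.8 m.

Δz ≈ 2720 m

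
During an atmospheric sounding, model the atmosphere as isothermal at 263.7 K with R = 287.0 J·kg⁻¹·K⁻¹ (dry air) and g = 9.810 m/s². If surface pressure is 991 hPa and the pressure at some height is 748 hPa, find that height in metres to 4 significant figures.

Scale height: H = RT/g = 287.0 × 263.7 / 9.810 = 7714.8 m.
Invert the barometric formula: z = H ln(P₀/P).
P₀/P = 991/748 = 1.3249; ln(1.3249) = 0.28134.
z = 7714.8 × 0.28134 = 2170.5 m.

z ≈ 2170 m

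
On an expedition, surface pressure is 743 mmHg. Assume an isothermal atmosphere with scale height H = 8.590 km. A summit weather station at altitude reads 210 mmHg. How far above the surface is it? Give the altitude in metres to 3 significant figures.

Invert the barometric formula: z = H ln(P₀/P).
P₀/P = 743/210 = 3.5381; ln(3.5381) = 1.2636.
z = 8590.0 × 1.2636 = 10854 m.

z ≈ 10900 m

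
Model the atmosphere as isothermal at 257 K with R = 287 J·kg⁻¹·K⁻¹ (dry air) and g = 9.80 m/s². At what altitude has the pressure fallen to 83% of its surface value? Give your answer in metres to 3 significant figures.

Scale height: H = RT/g = 287 × 257 / 9.80 = 7526.4 m.
Set P/P₀ = exp(−z/H) = 0.83, so z = −H ln(0.83).
−ln(0.83) = 0.18633; z = 7526.4 × 0.18633 = 1402.4 m.

z ≈ 1400 m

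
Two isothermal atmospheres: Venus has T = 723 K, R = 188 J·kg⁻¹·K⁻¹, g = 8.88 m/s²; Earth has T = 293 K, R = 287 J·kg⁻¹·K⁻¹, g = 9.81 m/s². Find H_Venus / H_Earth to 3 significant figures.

H_Venus/H_Earth ≈ 1.79

H = RT/g for each body.
H_Venus = 188 × 723 / 8.88 = 15307 m.
H_Earth = 287 × 293 / 9.81 = 8572.0 m.
H_Venus/H_Earth = 15307/8572.0 = 1.7857.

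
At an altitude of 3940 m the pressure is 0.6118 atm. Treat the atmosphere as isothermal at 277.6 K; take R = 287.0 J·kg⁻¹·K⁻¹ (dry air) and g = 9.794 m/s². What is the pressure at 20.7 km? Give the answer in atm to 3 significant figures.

Scale height: H = RT/g = 287.0 × 277.6 / 9.794 = 8134.7 m.
Between two levels, P₂ = P₁ exp(−Δz/H) with Δz = z₂ − z₁.
Δz = 20700 − 3940.0 = 16760 m; Δz/H = 16760/8134.7 = 2.0603.
P₂ = 0.6118 × exp(−2.0603) = 0.6118 × 0.12742 = 0.077956 atm.

P ≈ 0.0780 atm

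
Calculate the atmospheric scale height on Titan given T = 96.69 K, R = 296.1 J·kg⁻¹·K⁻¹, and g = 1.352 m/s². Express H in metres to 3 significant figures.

The scale height of an isothermal atmosphere is H = RT/g.
H = 296.1 × 96.69 / 1.352 = 28630/1.352 = 21176 m.

H ≈ 21200 m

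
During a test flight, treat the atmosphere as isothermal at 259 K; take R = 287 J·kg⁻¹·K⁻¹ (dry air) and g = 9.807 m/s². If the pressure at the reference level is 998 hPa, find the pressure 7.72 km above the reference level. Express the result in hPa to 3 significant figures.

Scale height: H = RT/g = 287 × 259 / 9.807 = 7579.6 m.
Barometric formula: P = P₀ exp(−z/H).
z/H = 7720.0/7579.6 = 1.0185; exp(−1.0185) = 0.36114.
P = 998 × 0.36114 = 360.42 hPa.

P ≈ 360 hPa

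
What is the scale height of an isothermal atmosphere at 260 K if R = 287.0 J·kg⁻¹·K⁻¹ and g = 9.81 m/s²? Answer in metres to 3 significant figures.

The scale height of an isothermal atmosphere is H = RT/g.
H = 287.0 × 260 / 9.81 = 74620/9.81 = 7606.5 m.

H ≈ 7610 m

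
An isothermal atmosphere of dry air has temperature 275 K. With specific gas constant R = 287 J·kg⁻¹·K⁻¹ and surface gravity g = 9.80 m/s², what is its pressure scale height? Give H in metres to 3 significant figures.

The scale height of an isothermal atmosphere is H = RT/g.
H = 287 × 275 / 9.80 = 78925/9.80 = 8053.6 m.

H ≈ 8050 m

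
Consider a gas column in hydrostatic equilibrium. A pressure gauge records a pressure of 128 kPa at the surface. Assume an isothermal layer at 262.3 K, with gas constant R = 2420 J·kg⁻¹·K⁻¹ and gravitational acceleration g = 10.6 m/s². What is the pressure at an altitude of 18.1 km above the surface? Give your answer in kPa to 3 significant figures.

Scale height: H = RT/g = 2420 × 262.3 / 10.6 = 59884 m.
Barometric formula: P = P₀ exp(−z/H).
z/H = 18100/59884 = 0.30225; exp(−0.30225) = 0.73915.
P = 128 × 0.73915 = 94.611 kPa.

P ≈ 94.6 kPa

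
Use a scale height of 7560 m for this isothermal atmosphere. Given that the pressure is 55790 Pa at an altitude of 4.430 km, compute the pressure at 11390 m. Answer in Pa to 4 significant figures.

P ≈ 22220 Pa

Between two levels, P₂ = P₁ exp(−Δz/H) with Δz = z₂ − z₁.
Δz = 11390 − 4430.0 = 6960.0 m; Δz/H = 6960.0/7560.0 = 0.92063.
P₂ = 55790 × exp(−0.92063) = 55790 × 0.39827 = 22219 Pa.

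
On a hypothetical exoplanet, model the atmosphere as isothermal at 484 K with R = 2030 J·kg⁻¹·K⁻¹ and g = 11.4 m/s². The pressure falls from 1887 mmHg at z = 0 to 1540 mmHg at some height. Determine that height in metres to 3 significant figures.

z ≈ 17500 m

Scale height: H = RT/g = 2030 × 484 / 11.4 = 86186 m.
Invert the barometric formula: z = H ln(P₀/P).
P₀/P = 1887/1540 = 1.2253; ln(1.2253) = 0.20319.
z = 86186 × 0.20319 = 17512 m.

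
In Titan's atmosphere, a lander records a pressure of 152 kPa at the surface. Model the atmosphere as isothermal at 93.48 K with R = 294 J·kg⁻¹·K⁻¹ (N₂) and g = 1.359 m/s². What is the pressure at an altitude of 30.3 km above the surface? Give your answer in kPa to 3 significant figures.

Scale height: H = RT/g = 294 × 93.48 / 1.359 = 20223 m.
Barometric formula: P = P₀ exp(−z/H).
z/H = 30300/20223 = 1.4983; exp(−1.4983) = 0.22351.
P = 152 × 0.22351 = 33.974 kPa.

P ≈ 34.0 kPa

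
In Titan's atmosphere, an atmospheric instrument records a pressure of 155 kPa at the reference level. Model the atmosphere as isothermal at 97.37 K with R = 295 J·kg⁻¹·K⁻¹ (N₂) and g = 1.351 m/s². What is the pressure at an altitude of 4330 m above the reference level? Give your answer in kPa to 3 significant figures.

Scale height: H = RT/g = 295 × 97.37 / 1.351 = 21261 m.
Barometric formula: P = P₀ exp(−z/H).
z/H = 4330.0/21261 = 0.20366; exp(−0.20366) = 0.81574.
P = 155 × 0.81574 = 126.44 kPa.

P ≈ 126 kPa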